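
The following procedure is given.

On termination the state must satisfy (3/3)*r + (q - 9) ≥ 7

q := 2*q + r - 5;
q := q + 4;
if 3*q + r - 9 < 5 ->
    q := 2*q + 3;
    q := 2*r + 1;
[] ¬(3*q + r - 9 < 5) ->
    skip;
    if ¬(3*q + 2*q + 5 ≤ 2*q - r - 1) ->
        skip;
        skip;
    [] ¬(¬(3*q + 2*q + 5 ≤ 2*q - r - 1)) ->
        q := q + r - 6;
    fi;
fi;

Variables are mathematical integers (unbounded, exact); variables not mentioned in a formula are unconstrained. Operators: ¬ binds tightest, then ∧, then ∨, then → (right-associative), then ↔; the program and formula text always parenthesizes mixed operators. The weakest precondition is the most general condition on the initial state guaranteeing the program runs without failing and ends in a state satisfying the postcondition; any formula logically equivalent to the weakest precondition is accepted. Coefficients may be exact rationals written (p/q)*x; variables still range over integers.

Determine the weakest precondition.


Working backward. After the program, the postcondition (3/3)*r + (q - 9) ≥ 7 must hold; in canonical form it is q + r ≥ 16.
Then branch requires 3*r ≥ 15; else branch requires ((¬(3*q + r ≤ -6)) → q + r ≥ 16) ∧ (3*q + r ≤ -6 → q + 2*r ≥ 22).
Before the if: (3*q + r < 14 → 3*r ≥ 15) ∧ ((¬(3*q + r < 14)) → (((¬(3*q + r ≤ -6)) → q + r ≥ 16) ∧ (3*q + r ≤ -6 → q + 2*r ≥ 22)))
Before q := q + 4: (3*q + r < 2 → 3*r ≥ 15) ∧ ((¬(3*q + r < 2)) → (((¬(3*q + r ≤ -18)) → q + r ≥ 12) ∧ (3*q + r ≤ -18 → q + 2*r ≥ 18)))
Before q := 2*q + r - 5: (6*q + 4*r < 17 → 3*r ≥ 15) ∧ ((¬(6*q + 4*r < 17)) → (((¬(6*q + 4*r ≤ -3)) → 2*q + 2*r ≥ 17) ∧ (6*q + 4*r ≤ -3 → 2*q + 3*r ≥ 23)))
Answer: WP = (6*q + 4*r < 17 → 3*r ≥ 15) ∧ ((¬(6*q + 4*r < 17)) → (((¬(6*q + 4*r ≤ -3)) → 2*q + 2*r ≥ 17) ∧ (6*q + 4*r ≤ -3 → 2*q + 3*r ≥ 23)))


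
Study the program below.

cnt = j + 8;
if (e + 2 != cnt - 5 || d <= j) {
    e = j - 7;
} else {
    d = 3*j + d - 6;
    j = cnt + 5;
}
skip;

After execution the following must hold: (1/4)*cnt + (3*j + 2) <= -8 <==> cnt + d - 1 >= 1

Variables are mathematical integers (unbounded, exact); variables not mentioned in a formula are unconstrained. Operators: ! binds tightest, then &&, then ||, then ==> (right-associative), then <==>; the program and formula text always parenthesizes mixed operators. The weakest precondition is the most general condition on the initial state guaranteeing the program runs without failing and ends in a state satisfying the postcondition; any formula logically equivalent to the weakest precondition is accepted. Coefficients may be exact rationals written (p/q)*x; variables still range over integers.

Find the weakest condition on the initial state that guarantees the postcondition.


Working backward. After the program, the postcondition (1/4)*cnt + (3*j + 2) <= -8 <==> cnt + d - 1 >= 1 must hold; in canonical form it is (1/4)*cnt + 3*j <= -10 <==> cnt + d >= 2.
Before skip: (1/4)*cnt + 3*j <= -10 <==> cnt + d >= 2
Then branch requires (1/4)*cnt + 3*j <= -10 <==> cnt + d >= 2; else branch requires (13/4)*cnt <= -25 <==> cnt + d + 3*j >= 8.
Before the if: ((e != cnt - 7 || d <= j) ==> ((1/4)*cnt + 3*j <= -10 <==> cnt + d >= 2)) && ((!(e != cnt - 7 || d <= j)) ==> ((13/4)*cnt <= -25 <==> cnt + d + 3*j >= 8))
Before cnt := j + 8: ((e != j + 1 || d <= j) ==> ((13/4)*j <= -12 <==> d + j >= -6)) && ((!(e != j + 1 || d <= j)) ==> ((13/4)*j <= -51 <==> d + 4*j >= 0))
Answer: WP = ((e != j + 1 || d <= j) ==> ((13/4)*j <= -12 <==> d + j >= -6)) && ((!(e != j + 1 || d <= j)) ==> ((13/4)*j <= -51 <==> d + 4*j >= 0))


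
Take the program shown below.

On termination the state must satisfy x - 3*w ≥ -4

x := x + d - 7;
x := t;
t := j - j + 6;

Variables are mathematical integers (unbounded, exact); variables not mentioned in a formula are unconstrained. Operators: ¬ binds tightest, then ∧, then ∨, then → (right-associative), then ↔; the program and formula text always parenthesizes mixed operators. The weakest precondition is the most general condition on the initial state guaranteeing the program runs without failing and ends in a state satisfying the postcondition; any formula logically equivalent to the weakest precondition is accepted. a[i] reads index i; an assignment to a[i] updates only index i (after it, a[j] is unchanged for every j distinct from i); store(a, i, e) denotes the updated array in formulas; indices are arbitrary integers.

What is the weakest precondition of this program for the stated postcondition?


Working backward. After the program, the postcondition x - 3*w ≥ -4 must hold; in canonical form it is x ≥ 3*w - 4.
Before t := j - j + 6: x ≥ 3*w - 4
Before x := t: t ≥ 3*w - 4
Before x := x + d - 7: t ≥ 3*w - 4
Answer: WP = t ≥ 3*w - 4


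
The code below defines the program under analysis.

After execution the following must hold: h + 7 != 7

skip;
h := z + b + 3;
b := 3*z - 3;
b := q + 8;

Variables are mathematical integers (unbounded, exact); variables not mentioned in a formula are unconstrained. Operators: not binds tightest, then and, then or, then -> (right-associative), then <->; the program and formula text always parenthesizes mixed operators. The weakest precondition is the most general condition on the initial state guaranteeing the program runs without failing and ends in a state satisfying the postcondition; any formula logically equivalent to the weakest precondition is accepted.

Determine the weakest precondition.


Working backward. After the program, the postcondition h + 7 != 7 must hold; in canonical form it is h != 0.
Before b := q + 8: h != 0
Before b := 3*z - 3: h != 0
Before h := z + b + 3: b + z != -3
Before skip: b + z != -3
Answer: WP = b + z != -3


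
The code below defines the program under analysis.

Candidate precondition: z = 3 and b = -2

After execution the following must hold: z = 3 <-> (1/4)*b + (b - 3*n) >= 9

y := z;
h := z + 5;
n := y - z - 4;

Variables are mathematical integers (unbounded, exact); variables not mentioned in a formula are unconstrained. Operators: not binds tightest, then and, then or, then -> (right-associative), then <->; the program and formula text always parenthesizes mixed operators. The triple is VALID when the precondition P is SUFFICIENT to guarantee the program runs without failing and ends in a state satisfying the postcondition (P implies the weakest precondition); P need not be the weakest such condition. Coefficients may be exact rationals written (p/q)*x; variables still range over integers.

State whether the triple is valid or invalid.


Working backward. After the program, the postcondition z = 3 <-> (1/4)*b + (b - 3*n) >= 9 must hold; in canonical form it is z = 3 <-> (5/4)*b >= 3*n + 9.
Before n := y - z - 4: z = 3 <-> (5/4)*b + 3*z >= 3*y - 3
Before h := z + 5: z = 3 <-> (5/4)*b + 3*z >= 3*y - 3
Before y := z: z = 3 <-> (5/4)*b >= -3
The weakest precondition is z = 3 <-> (5/4)*b >= -3.
Check whether z = 3 and b = -2 implies it.
Every state satisfying the precondition satisfies the weakest precondition: the implication holds.
Answer: valid


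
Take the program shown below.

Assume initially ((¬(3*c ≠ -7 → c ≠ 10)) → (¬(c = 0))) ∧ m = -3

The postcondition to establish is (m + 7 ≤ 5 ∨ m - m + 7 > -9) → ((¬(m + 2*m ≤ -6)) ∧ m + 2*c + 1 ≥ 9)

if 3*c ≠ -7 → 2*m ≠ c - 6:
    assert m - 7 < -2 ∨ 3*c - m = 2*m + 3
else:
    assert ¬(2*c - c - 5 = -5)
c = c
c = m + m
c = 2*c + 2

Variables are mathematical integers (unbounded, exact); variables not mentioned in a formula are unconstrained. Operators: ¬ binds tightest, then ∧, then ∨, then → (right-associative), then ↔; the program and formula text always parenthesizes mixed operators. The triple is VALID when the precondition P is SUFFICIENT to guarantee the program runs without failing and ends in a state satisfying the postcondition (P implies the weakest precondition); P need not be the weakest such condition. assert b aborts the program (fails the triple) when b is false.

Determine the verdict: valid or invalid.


Working backward. After the program, the postcondition (m + 7 ≤ 5 ∨ m - m + 7 > -9) → ((¬(m + 2*m ≤ -6)) ∧ m + 2*c + 1 ≥ 9) must hold; in canonical form it is (¬(3*m ≤ -6)) ∧ 2*c + m ≥ 8.
Before c := 2*c + 2: (¬(3*m ≤ -6)) ∧ 4*c + m ≥ 4
Before c := m + m: (¬(3*m ≤ -6)) ∧ 9*m ≥ 4
Before c := c: (¬(3*m ≤ -6)) ∧ 9*m ≥ 4
Then branch requires (m < 5 ∨ 3*c = 3*m + 3) ∧ (¬(3*m ≤ -6)) ∧ 9*m ≥ 4; else branch requires (¬(c = 0)) ∧ (¬(3*m ≤ -6)) ∧ 9*m ≥ 4.
Before the if: ((3*c ≠ -7 → 2*m ≠ c - 6) → ((m < 5 ∨ 3*c = 3*m + 3) ∧ (¬(3*m ≤ -6)) ∧ 9*m ≥ 4)) ∧ ((¬(3*c ≠ -7 → 2*m ≠ c - 6)) → ((¬(c = 0)) ∧ (¬(3*m ≤ -6)) ∧ 9*m ≥ 4))
The weakest precondition is ((3*c ≠ -7 → 2*m ≠ c - 6) → ((m < 5 ∨ 3*c = 3*m + 3) ∧ (¬(3*m ≤ -6)) ∧ 9*m ≥ 4)) ∧ ((¬(3*c ≠ -7 → 2*m ≠ c - 6)) → ((¬(c = 0)) ∧ (¬(3*m ≤ -6)) ∧ 9*m ≥ 4)).
Check whether ((¬(3*c ≠ -7 → c ≠ 10)) → (¬(c = 0))) ∧ m = -3 implies it.
Countermodel: at the initial state c = 0, m = -3, the precondition holds but the weakest precondition fails.
Answer: invalid


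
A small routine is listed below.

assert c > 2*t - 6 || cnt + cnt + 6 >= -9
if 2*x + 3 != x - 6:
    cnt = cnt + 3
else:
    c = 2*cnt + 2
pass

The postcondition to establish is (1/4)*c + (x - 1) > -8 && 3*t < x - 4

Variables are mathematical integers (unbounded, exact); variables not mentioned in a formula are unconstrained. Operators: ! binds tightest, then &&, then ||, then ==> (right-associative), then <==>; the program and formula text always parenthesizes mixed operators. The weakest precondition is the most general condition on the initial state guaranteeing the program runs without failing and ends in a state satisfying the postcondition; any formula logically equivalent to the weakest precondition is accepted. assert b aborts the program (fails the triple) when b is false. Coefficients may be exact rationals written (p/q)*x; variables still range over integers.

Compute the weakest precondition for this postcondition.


Working backward. After the program, the postcondition (1/4)*c + (x - 1) > -8 && 3*t < x - 4 must hold; in canonical form it is (1/4)*c + x > -7 && 3*t < x - 4.
Before skip: (1/4)*c + x > -7 && 3*t < x - 4
Then branch requires (1/4)*c + x > -7 && 3*t < x - 4; else branch requires (1/2)*cnt + x > -15/2 && 3*t < x - 4.
Before the if: (x != -9 ==> ((1/4)*c + x > -7 && 3*t < x - 4)) && ((!(x != -9)) ==> ((1/2)*cnt + x > -15/2 && 3*t < x - 4))
Before assert c > 2*t - 6 || cnt + cnt + 6 >= -9: (c > 2*t - 6 || 2*cnt >= -15) && (x != -9 ==> ((1/4)*c + x > -7 && 3*t < x - 4)) && ((!(x != -9)) ==> ((1/2)*cnt + x > -15/2 && 3*t < x - 4))
Answer: WP = (c > 2*t - 6 || 2*cnt >= -15) && (x != -9 ==> ((1/4)*c + x > -7 && 3*t < x - 4)) && ((!(x != -9)) ==> ((1/2)*cnt + x > -15/2 && 3*t < x - 4))


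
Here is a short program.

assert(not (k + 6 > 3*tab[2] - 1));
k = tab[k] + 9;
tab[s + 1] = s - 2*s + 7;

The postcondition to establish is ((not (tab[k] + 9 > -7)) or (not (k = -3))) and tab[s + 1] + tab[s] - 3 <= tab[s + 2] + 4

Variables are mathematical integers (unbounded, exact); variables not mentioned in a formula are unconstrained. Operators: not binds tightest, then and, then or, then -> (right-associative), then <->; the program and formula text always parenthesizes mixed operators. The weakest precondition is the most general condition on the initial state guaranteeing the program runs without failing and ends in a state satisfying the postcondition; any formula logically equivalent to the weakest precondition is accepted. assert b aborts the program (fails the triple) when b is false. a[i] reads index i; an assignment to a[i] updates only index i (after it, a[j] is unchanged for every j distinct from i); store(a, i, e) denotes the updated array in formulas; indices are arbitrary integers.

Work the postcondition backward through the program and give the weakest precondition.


Working backward. After the program, the postcondition ((not (tab[k] + 9 > -7)) or (not (k = -3))) and tab[s + 1] + tab[s] - 3 <= tab[s + 2] + 4 must hold; in canonical form it is ((not (tab[k] > -16)) or (not (k = -3))) and tab[s + 1] + tab[s] <= tab[s + 2] + 7.
Before tab[s + 1] := s - 2*s + 7: ((not (store(tab, s + 1, -s + 7)[k] > -16)) or (not (k = -3))) and store(tab, s + 1, -s + 7)[s + 1] + store(tab, s + 1, -s + 7)[s] <= store(tab, s + 1, -s + 7)[s + 2] + 7
Before k := tab[k] + 9: ((not (store(tab, s + 1, -s + 7)[tab[k] + 9] > -16)) or (not (tab[k] = -12))) and store(tab, s + 1, -s + 7)[s + 1] + store(tab, s + 1, -s + 7)[s] <= store(tab, s + 1, -s + 7)[s + 2] + 7
Before assert not (k + 6 > 3*tab[2] - 1): (not (k > 3*tab[2] - 7)) and ((not (store(tab, s + 1, -s + 7)[tab[k] + 9] > -16)) or (not (tab[k] = -12))) and store(tab, s + 1, -s + 7)[s + 1] + store(tab, s + 1, -s + 7)[s] <= store(tab, s + 1, -s + 7)[s + 2] + 7
Answer: WP = (not (k > 3*tab[2] - 7)) and ((not (store(tab, s + 1, -s + 7)[tab[k] + 9] > -16)) or (not (tab[k] = -12))) and store(tab, s + 1, -s + 7)[s + 1] + store(tab, s + 1, -s + 7)[s] <= store(tab, s + 1, -s + 7)[s + 2] + 7


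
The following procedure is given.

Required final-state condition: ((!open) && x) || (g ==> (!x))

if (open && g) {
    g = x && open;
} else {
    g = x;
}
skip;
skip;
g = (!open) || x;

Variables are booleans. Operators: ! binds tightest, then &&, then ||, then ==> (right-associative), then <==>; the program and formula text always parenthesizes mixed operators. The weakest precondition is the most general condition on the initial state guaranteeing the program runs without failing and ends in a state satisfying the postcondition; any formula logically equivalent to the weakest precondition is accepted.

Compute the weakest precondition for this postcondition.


Working backward. After the program, ((!open) && x) || (g ==> (!x)) must hold.
Before g := (!open) || x: ((!open) && x) || (((!open) || x) ==> (!x))
Before skip: ((!open) && x) || (((!open) || x) ==> (!x))
Before skip: ((!open) && x) || (((!open) || x) ==> (!x))
Then branch requires ((!open) && x) || (((!open) || x) ==> (!x)); else branch requires ((!open) && x) || (((!open) || x) ==> (!x)).
Before the if: ((open && g) ==> (((!open) && x) || (((!open) || x) ==> (!x)))) && ((!(open && g)) ==> (((!open) && x) || (((!open) || x) ==> (!x))))
Answer: WP = ((open && g) ==> (((!open) && x) || (((!open) || x) ==> (!x)))) && ((!(open && g)) ==> (((!open) && x) || (((!open) || x) ==> (!x))))


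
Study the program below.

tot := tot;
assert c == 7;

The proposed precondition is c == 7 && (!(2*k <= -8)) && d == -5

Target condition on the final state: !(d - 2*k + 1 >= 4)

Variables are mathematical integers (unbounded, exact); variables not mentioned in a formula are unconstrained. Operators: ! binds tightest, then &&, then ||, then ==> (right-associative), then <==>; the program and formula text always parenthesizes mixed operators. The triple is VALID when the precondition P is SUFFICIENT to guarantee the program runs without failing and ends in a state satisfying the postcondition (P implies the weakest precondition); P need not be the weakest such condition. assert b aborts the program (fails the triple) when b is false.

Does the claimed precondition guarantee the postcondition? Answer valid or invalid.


Working backward. After the program, the postcondition !(d - 2*k + 1 >= 4) must hold; in canonical form it is !(d >= 2*k + 3).
Before assert c == 7: c == 7 && (!(d >= 2*k + 3))
Before tot := tot: c == 7 && (!(d >= 2*k + 3))
The weakest precondition is c == 7 && (!(d >= 2*k + 3)).
Check whether c == 7 && (!(2*k <= -8)) && d == -5 implies it.
Every state satisfying the precondition satisfies the weakest precondition: the implication holds.
Answer: valid


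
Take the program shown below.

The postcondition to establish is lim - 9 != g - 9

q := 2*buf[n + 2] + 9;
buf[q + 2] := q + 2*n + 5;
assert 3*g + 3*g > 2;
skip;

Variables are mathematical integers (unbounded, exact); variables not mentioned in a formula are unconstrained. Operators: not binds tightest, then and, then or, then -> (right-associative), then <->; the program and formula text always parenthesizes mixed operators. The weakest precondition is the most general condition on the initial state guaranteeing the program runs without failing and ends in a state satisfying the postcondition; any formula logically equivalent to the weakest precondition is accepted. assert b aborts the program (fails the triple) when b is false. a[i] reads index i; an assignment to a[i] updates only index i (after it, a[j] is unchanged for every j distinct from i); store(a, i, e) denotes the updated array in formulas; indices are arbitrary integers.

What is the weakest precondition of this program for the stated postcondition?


Working backward. After the program, the postcondition lim - 9 != g - 9 must hold; in canonical form it is lim != g.
Before skip: lim != g
Before assert 3*g + 3*g > 2: 6*g > 2 and lim != g
Before buf[q + 2] := q + 2*n + 5: 6*g > 2 and lim != g
Before q := 2*buf[n + 2] + 9: 6*g > 2 and lim != g
Answer: WP = 6*g > 2 and lim != g


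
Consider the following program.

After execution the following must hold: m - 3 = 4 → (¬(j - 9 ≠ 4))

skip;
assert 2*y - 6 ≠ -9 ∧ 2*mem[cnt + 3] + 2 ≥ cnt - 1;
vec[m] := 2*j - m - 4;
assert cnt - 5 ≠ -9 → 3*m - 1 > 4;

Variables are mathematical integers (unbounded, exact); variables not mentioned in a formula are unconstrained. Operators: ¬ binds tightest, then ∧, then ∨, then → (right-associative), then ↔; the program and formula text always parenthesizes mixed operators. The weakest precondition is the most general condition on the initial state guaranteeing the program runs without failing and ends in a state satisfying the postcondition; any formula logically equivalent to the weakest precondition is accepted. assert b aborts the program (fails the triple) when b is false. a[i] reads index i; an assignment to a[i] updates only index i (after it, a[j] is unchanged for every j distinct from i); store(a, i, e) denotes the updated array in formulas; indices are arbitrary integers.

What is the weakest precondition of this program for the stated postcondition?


Working backward. After the program, the postcondition m - 3 = 4 → (¬(j - 9 ≠ 4)) must hold; in canonical form it is m = 7 → (¬(j ≠ 13)).
Before assert cnt - 5 ≠ -9 → 3*m - 1 > 4: (cnt ≠ -4 → 3*m > 5) ∧ (m = 7 → (¬(j ≠ 13)))
Before vec[m] := 2*j - m - 4: (cnt ≠ -4 → 3*m > 5) ∧ (m = 7 → (¬(j ≠ 13)))
Before assert 2*y - 6 ≠ -9 ∧ 2*mem[cnt + 3] + 2 ≥ cnt - 1: 2*y ≠ -3 ∧ 2*mem[cnt + 3] ≥ cnt - 3 ∧ (cnt ≠ -4 → 3*m > 5) ∧ (m = 7 → (¬(j ≠ 13)))
Before skip: 2*y ≠ -3 ∧ 2*mem[cnt + 3] ≥ cnt - 3 ∧ (cnt ≠ -4 → 3*m > 5) ∧ (m = 7 → (¬(j ≠ 13)))
Answer: WP = 2*y ≠ -3 ∧ 2*mem[cnt + 3] ≥ cnt - 3 ∧ (cnt ≠ -4 → 3*m > 5) ∧ (m = 7 → (¬(j ≠ 13)))


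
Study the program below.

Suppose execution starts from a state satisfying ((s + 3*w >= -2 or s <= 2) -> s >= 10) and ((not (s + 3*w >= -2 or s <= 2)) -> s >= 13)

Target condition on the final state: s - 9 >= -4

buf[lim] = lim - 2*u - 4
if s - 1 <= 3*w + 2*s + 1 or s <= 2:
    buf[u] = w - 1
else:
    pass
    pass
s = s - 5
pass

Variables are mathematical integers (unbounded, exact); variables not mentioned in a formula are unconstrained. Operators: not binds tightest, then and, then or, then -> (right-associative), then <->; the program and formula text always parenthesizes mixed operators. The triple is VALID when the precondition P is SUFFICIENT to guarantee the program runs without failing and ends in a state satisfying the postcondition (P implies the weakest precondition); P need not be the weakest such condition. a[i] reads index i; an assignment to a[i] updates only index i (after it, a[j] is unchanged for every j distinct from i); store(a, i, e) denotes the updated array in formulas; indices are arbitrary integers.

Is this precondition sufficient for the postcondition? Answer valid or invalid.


Working backward. After the program, the postcondition s - 9 >= -4 must hold; in canonical form it is s >= 5.
Before skip: s >= 5
Before s := s - 5: s >= 10
Then branch requires s >= 10; else branch requires s >= 10.
Before the if: ((s + 3*w >= -2 or s <= 2) -> s >= 10) and ((not (s + 3*w >= -2 or s <= 2)) -> s >= 10)
Before buf[lim] := lim - 2*u - 4: ((s + 3*w >= -2 or s <= 2) -> s >= 10) and ((not (s + 3*w >= -2 or s <= 2)) -> s >= 10)
The weakest precondition is ((s + 3*w >= -2 or s <= 2) -> s >= 10) and ((not (s + 3*w >= -2 or s <= 2)) -> s >= 10).
Check whether ((s + 3*w >= -2 or s <= 2) -> s >= 10) and ((not (s + 3*w >= -2 or s <= 2)) -> s >= 13) implies it.
Every state satisfying the precondition satisfies the weakest precondition: the implication holds.
Answer: valid


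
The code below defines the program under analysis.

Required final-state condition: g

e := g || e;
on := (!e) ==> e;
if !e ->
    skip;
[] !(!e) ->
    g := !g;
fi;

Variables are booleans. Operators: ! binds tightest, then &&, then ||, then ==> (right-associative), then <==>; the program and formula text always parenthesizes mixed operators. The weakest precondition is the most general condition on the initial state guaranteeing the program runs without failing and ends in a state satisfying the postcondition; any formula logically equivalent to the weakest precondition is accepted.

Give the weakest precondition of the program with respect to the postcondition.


Working backward. After the program, g must hold.
Then branch requires g; else branch requires !g.
Before the if: ((!e) ==> g) && (e ==> (!g))
Before on := (!e) ==> e: ((!e) ==> g) && (e ==> (!g))
Before e := g || e: ((!(g || e)) ==> g) && ((g || e) ==> (!g))
Answer: WP = ((!(g || e)) ==> g) && ((g || e) ==> (!g))


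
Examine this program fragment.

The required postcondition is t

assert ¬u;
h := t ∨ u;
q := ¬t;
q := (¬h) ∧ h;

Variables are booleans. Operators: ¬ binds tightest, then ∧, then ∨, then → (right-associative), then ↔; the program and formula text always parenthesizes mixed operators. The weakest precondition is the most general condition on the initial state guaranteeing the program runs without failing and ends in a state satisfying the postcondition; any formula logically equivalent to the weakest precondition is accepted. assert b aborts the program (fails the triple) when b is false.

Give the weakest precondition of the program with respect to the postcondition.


Working backward. After the program, t must hold.
Before q := (¬h) ∧ h: t
Before q := ¬t: t
Before h := t ∨ u: t
Before assert ¬u: (¬u) ∧ t
Answer: WP = (¬u) ∧ t


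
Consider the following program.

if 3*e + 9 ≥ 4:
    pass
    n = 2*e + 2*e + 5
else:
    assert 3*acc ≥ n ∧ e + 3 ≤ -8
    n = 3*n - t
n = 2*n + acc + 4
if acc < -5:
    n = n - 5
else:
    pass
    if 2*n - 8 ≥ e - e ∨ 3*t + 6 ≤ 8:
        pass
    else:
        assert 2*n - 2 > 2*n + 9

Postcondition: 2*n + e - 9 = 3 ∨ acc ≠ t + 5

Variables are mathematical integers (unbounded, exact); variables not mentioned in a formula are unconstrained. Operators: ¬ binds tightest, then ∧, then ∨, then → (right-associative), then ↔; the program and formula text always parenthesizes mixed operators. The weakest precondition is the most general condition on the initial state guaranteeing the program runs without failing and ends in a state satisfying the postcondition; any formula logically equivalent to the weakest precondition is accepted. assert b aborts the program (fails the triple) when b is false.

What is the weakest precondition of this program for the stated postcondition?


Working backward. After the program, the postcondition 2*n + e - 9 = 3 ∨ acc ≠ t + 5 must hold; in canonical form it is e + 2*n = 12 ∨ acc ≠ t + 5.
Then branch requires e + 2*n = 22 ∨ acc ≠ t + 5; else branch requires ((2*n ≥ 8 ∨ 3*t ≤ 2) → (e + 2*n = 12 ∨ acc ≠ t + 5)) ∧ (2*n ≥ 8 ∨ 3*t ≤ 2).
Before the if: (acc < -5 → (e + 2*n = 22 ∨ acc ≠ t + 5)) ∧ ((¬(acc < -5)) → (((2*n ≥ 8 ∨ 3*t ≤ 2) → (e + 2*n = 12 ∨ acc ≠ t + 5)) ∧ (2*n ≥ 8 ∨ 3*t ≤ 2)))
Before n := 2*n + acc + 4: (acc < -5 → (2*acc + e + 4*n = 14 ∨ acc ≠ t + 5)) ∧ ((¬(acc < -5)) → (((2*acc + 4*n ≥ 0 ∨ 3*t ≤ 2) → (2*acc + e + 4*n = 4 ∨ acc ≠ t + 5)) ∧ (2*acc + 4*n ≥ 0 ∨ 3*t ≤ 2)))
Then branch requires (acc < -5 → (2*acc + 17*e = -6 ∨ acc ≠ t + 5)) ∧ ((¬(acc < -5)) → (((2*acc + 16*e ≥ -20 ∨ 3*t ≤ 2) → (2*acc + 17*e = -16 ∨ acc ≠ t + 5)) ∧ (2*acc + 16*e ≥ -20 ∨ 3*t ≤ 2))); else branch requires 3*acc ≥ n ∧ e ≤ -11 ∧ (acc < -5 → (2*acc + e + 12*n = 4*t + 14 ∨ acc ≠ t + 5)) ∧ ((¬(acc < -5)) → (((2*acc + 12*n ≥ 4*t ∨ 3*t ≤ 2) → (2*acc + e + 12*n = 4*t + 4 ∨ acc ≠ t + 5)) ∧ (2*acc + 12*n ≥ 4*t ∨ 3*t ≤ 2))).
Before the if: (3*e ≥ -5 → ((acc < -5 → (2*acc + 17*e = -6 ∨ acc ≠ t + 5)) ∧ ((¬(acc < -5)) → (((2*acc + 16*e ≥ -20 ∨ 3*t ≤ 2) → (2*acc + 17*e = -16 ∨ acc ≠ t + 5)) ∧ (2*acc + 16*e ≥ -20 ∨ 3*t ≤ 2))))) ∧ ((¬(3*e ≥ -5)) → (3*acc ≥ n ∧ e ≤ -11 ∧ (acc < -5 → (2*acc + e + 12*n = 4*t + 14 ∨ acc ≠ t + 5)) ∧ ((¬(acc < -5)) → (((2*acc + 12*n ≥ 4*t ∨ 3*t ≤ 2) → (2*acc + e + 12*n = 4*t + 4 ∨ acc ≠ t + 5)) ∧ (2*acc + 12*n ≥ 4*t ∨ 3*t ≤ 2)))))
Answer: WP = (3*e ≥ -5 → ((acc < -5 → (2*acc + 17*e = -6 ∨ acc ≠ t + 5)) ∧ ((¬(acc < -5)) → (((2*acc + 16*e ≥ -20 ∨ 3*t ≤ 2) → (2*acc + 17*e = -16 ∨ acc ≠ t + 5)) ∧ (2*acc + 16*e ≥ -20 ∨ 3*t ≤ 2))))) ∧ ((¬(3*e ≥ -5)) → (3*acc ≥ n ∧ e ≤ -11 ∧ (acc < -5 → (2*acc + e + 12*n = 4*t + 14 ∨ acc ≠ t + 5)) ∧ ((¬(acc < -5)) → (((2*acc + 12*n ≥ 4*t ∨ 3*t ≤ 2) → (2*acc + e + 12*n = 4*t + 4 ∨ acc ≠ t + 5)) ∧ (2*acc + 12*n ≥ 4*t ∨ 3*t ≤ 2)))))


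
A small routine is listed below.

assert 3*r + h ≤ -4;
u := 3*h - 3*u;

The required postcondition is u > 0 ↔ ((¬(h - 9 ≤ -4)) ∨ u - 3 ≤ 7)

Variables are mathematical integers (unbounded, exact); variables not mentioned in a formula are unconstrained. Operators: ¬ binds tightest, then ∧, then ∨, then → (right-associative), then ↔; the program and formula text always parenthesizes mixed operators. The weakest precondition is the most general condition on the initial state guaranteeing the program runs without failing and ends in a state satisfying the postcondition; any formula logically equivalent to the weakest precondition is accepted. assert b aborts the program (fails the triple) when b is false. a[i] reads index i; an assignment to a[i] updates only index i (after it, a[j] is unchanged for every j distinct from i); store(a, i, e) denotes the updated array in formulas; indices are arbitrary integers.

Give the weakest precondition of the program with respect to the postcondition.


Working backward. After the program, the postcondition u > 0 ↔ ((¬(h - 9 ≤ -4)) ∨ u - 3 ≤ 7) must hold; in canonical form it is u > 0 ↔ ((¬(h ≤ 5)) ∨ u ≤ 10).
Before u := 3*h - 3*u: 3*h > 3*u ↔ ((¬(h ≤ 5)) ∨ 3*h ≤ 3*u + 10)
Before assert 3*r + h ≤ -4: h + 3*r ≤ -4 ∧ (3*h > 3*u ↔ ((¬(h ≤ 5)) ∨ 3*h ≤ 3*u + 10))
Answer: WP = h + 3*r ≤ -4 ∧ (3*h > 3*u ↔ ((¬(h ≤ 5)) ∨ 3*h ≤ 3*u + 10))


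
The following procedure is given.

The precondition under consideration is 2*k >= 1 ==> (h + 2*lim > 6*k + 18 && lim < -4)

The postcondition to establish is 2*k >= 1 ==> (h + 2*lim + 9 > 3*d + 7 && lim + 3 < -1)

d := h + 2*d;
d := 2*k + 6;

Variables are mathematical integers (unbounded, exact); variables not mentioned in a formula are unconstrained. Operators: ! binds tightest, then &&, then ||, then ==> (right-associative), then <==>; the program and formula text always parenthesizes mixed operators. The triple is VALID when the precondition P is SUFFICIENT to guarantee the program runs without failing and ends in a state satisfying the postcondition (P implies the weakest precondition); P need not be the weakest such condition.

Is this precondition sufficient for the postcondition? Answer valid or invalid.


Working backward. After the program, the postcondition 2*k >= 1 ==> (h + 2*lim + 9 > 3*d + 7 && lim + 3 < -1) must hold; in canonical form it is 2*k >= 1 ==> (h + 2*lim > 3*d - 2 && lim < -4).
Before d := 2*k + 6: 2*k >= 1 ==> (h + 2*lim > 6*k + 16 && lim < -4)
Before d := h + 2*d: 2*k >= 1 ==> (h + 2*lim > 6*k + 16 && lim < -4)
The weakest precondition is 2*k >= 1 ==> (h + 2*lim > 6*k + 16 && lim < -4).
Check whether 2*k >= 1 ==> (h + 2*lim > 6*k + 18 && lim < -4) implies it.
Every state satisfying the precondition satisfies the weakest precondition: the implication holds.
Answer: valid


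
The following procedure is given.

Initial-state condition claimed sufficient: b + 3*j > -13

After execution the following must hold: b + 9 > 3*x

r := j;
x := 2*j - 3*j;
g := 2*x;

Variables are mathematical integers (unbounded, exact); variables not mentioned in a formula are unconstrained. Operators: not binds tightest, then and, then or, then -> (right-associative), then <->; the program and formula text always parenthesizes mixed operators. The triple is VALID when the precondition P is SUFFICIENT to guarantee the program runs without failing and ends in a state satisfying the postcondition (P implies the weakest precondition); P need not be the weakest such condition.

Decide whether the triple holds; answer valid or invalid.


Working backward. After the program, the postcondition b + 9 > 3*x must hold; in canonical form it is b > 3*x - 9.
Before g := 2*x: b > 3*x - 9
Before x := 2*j - 3*j: b + 3*j > -9
Before r := j: b + 3*j > -9
The weakest precondition is b + 3*j > -9.
Check whether b + 3*j > -13 implies it.
Countermodel: at the initial state b = -12, j = 0, the precondition holds but the weakest precondition fails.
Answer: invalid


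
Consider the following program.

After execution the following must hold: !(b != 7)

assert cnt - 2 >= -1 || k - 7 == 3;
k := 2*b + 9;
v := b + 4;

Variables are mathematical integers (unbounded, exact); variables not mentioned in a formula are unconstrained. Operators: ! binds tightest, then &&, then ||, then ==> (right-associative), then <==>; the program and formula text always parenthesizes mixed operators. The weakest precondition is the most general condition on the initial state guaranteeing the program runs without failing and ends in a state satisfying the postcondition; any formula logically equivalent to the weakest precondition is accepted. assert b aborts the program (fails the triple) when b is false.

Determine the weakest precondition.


Working backward. After the program, !(b != 7) must hold.
Before v := b + 4: !(b != 7)
Before k := 2*b + 9: !(b != 7)
Before assert cnt - 2 >= -1 || k - 7 == 3: (cnt >= 1 || k == 10) && (!(b != 7))
Answer: WP = (cnt >= 1 || k == 10) && (!(b != 7))


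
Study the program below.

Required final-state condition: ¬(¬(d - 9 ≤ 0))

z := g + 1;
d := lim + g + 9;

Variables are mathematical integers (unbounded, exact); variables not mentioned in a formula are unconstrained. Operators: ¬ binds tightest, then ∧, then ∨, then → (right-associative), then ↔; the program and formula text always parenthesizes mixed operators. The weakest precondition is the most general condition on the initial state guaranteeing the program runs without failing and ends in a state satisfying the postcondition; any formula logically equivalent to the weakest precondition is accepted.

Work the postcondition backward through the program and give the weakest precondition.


Working backward. After the program, the postcondition ¬(¬(d - 9 ≤ 0)) must hold; in canonical form it is d ≤ 9.
Before d := lim + g + 9: g + lim ≤ 0
Before z := g + 1: g + lim ≤ 0
Answer: WP = g + lim ≤ 0


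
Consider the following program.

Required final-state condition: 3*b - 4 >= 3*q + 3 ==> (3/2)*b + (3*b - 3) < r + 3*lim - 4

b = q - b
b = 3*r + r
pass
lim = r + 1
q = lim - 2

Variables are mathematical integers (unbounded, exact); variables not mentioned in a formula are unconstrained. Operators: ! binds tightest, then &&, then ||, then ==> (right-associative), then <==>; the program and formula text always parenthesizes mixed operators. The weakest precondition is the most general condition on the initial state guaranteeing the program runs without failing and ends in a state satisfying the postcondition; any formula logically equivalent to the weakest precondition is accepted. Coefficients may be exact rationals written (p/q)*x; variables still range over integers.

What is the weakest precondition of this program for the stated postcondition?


Working backward. After the program, the postcondition 3*b - 4 >= 3*q + 3 ==> (3/2)*b + (3*b - 3) < r + 3*lim - 4 must hold; in canonical form it is 3*b >= 3*q + 7 ==> (9/2)*b < 3*lim + r - 1.
Before q := lim - 2: 3*b >= 3*lim + 1 ==> (9/2)*b < 3*lim + r - 1
Before lim := r + 1: 3*b >= 3*r + 4 ==> (9/2)*b < 4*r + 2
Before skip: 3*b >= 3*r + 4 ==> (9/2)*b < 4*r + 2
Before b := 3*r + r: 9*r >= 4 ==> 14*r < 2
Before b := q - b: 9*r >= 4 ==> 14*r < 2
Answer: WP = 9*r >= 4 ==> 14*r < 2


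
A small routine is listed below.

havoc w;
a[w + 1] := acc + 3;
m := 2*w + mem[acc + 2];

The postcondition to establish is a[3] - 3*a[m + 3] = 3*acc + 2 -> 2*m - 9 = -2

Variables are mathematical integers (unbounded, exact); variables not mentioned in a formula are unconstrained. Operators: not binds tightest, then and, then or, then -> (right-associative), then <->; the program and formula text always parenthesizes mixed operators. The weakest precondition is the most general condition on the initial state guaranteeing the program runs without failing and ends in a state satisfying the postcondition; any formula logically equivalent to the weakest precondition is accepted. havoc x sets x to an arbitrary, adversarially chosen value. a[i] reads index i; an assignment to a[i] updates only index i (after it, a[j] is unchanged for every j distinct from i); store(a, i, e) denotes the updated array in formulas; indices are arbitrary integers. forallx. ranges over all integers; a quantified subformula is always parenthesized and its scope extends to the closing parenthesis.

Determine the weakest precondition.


Working backward. After the program, the postcondition a[3] - 3*a[m + 3] = 3*acc + 2 -> 2*m - 9 = -2 must hold; in canonical form it is a[3] = 3*a[m + 3] + 3*acc + 2 -> 2*m = 7.
Before m := 2*w + mem[acc + 2]: a[3] = 3*a[mem[acc + 2] + 2*w + 3] + 3*acc + 2 -> 2*mem[acc + 2] + 4*w = 7
Before a[w + 1] := acc + 3: store(a, w + 1, acc + 3)[3] = 3*store(a, w + 1, acc + 3)[mem[acc + 2] + 2*w + 3] + 3*acc + 2 -> 2*mem[acc + 2] + 4*w = 7
Before havoc w: forall w_1. (store(a, w_1 + 1, acc + 3)[3] = 3*store(a, w_1 + 1, acc + 3)[mem[acc + 2] + 2*w_1 + 3] + 3*acc + 2 -> 2*mem[acc + 2] + 4*w_1 = 7)
Answer: WP = forall w_1. (store(a, w_1 + 1, acc + 3)[3] = 3*store(a, w_1 + 1, acc + 3)[mem[acc + 2] + 2*w_1 + 3] + 3*acc + 2 -> 2*mem[acc + 2] + 4*w_1 = 7)


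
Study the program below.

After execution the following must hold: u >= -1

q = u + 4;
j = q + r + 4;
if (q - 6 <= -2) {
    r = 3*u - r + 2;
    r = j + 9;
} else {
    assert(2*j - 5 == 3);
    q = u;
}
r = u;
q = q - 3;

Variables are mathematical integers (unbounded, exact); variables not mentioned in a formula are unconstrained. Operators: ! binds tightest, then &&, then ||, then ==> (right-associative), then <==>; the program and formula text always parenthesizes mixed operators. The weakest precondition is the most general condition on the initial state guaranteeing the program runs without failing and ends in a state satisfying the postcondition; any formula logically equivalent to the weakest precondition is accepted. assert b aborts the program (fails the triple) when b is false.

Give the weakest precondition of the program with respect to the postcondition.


Working backward. After the program, u >= -1 must hold.
Before q := q - 3: u >= -1
Before r := u: u >= -1
Then branch requires u >= -1; else branch requires 2*j == 8 && u >= -1.
Before the if: (q <= 4 ==> u >= -1) && ((!(q <= 4)) ==> (2*j == 8 && u >= -1))
Before j := q + r + 4: (q <= 4 ==> u >= -1) && ((!(q <= 4)) ==> (2*q + 2*r == 0 && u >= -1))
Before q := u + 4: (u <= 0 ==> u >= -1) && ((!(u <= 0)) ==> (2*r + 2*u == -8 && u >= -1))
Answer: WP = (u <= 0 ==> u >= -1) && ((!(u <= 0)) ==> (2*r + 2*u == -8 && u >= -1))


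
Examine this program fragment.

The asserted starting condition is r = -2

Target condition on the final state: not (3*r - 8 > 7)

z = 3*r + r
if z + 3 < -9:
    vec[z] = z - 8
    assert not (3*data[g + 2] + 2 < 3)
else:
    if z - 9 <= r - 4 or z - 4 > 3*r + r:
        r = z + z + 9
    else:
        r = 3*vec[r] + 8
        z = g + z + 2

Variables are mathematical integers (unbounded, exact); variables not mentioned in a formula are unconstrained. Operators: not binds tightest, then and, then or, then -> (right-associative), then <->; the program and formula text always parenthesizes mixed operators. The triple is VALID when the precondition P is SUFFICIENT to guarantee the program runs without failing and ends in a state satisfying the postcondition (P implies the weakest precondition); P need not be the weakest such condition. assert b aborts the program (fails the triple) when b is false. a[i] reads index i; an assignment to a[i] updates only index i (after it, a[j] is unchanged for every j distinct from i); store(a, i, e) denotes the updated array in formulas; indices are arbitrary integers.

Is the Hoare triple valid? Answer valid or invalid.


Working backward. After the program, the postcondition not (3*r - 8 > 7) must hold; in canonical form it is not (3*r > 15).
Then branch requires (not (3*data[g + 2] < 1)) and (not (3*r > 15)); else branch requires ((z <= r + 5 or z > 4*r + 4) -> (not (6*z > -12))) and ((not (z <= r + 5 or z > 4*r + 4)) -> (not (9*vec[r] > -9))).
Before the if: (z < -12 -> ((not (3*data[g + 2] < 1)) and (not (3*r > 15)))) and ((not (z < -12)) -> (((z <= r + 5 or z > 4*r + 4) -> (not (6*z > -12))) and ((not (z <= r + 5 or z > 4*r + 4)) -> (not (9*vec[r] > -9)))))
Before z := 3*r + r: (4*r < -12 -> ((not (3*data[g + 2] < 1)) and (not (3*r > 15)))) and ((not (4*r < -12)) -> ((3*r <= 5 -> (not (24*r > -12))) and ((not (3*r <= 5)) -> (not (9*vec[r] > -9)))))
The weakest precondition is (4*r < -12 -> ((not (3*data[g + 2] < 1)) and (not (3*r > 15)))) and ((not (4*r < -12)) -> ((3*r <= 5 -> (not (24*r > -12))) and ((not (3*r <= 5)) -> (not (9*vec[r] > -9))))).
Check whether r = -2 implies it.
Every state satisfying the precondition satisfies the weakest precondition: the implication holds.
Answer: valid


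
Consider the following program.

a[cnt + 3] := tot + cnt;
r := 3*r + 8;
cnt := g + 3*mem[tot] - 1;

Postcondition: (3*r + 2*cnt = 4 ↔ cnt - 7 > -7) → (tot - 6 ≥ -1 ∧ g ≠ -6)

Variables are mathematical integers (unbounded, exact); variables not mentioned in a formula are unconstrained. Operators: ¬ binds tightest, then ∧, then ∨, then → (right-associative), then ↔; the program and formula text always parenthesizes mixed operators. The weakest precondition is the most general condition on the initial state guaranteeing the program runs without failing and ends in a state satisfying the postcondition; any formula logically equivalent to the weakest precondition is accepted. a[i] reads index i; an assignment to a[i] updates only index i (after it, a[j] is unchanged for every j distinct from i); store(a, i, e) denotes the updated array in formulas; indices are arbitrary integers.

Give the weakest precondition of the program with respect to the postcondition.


Working backward. After the program, the postcondition (3*r + 2*cnt = 4 ↔ cnt - 7 > -7) → (tot - 6 ≥ -1 ∧ g ≠ -6) must hold; in canonical form it is (2*cnt + 3*r = 4 ↔ cnt > 0) → (tot ≥ 5 ∧ g ≠ -6).
Before cnt := g + 3*mem[tot] - 1: (6*mem[tot] + 2*g + 3*r = 6 ↔ 3*mem[tot] + g > 1) → (tot ≥ 5 ∧ g ≠ -6)
Before r := 3*r + 8: (6*mem[tot] + 2*g + 9*r = -18 ↔ 3*mem[tot] + g > 1) → (tot ≥ 5 ∧ g ≠ -6)
Before a[cnt + 3] := tot + cnt: (6*mem[tot] + 2*g + 9*r = -18 ↔ 3*mem[tot] + g > 1) → (tot ≥ 5 ∧ g ≠ -6)
Answer: WP = (6*mem[tot] + 2*g + 9*r = -18 ↔ 3*mem[tot] + g > 1) → (tot ≥ 5 ∧ g ≠ -6)
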